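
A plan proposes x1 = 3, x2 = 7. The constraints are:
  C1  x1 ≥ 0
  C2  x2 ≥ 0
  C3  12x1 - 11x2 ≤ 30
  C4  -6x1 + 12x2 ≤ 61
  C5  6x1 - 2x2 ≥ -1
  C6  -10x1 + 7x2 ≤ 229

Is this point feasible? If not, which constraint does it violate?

not feasible — violates C4

Constraint C4: -6x1 + 12x2 = 66, which is not ≤ 61. All other constraints are satisfied.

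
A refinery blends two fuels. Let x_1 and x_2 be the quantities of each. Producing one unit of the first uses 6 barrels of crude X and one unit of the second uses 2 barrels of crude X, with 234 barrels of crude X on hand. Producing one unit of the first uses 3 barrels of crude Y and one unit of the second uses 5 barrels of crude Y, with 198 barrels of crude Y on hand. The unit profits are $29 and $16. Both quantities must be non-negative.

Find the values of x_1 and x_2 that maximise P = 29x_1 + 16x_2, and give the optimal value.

x_1 = 129/4, x_2 = 81/4, maximum P = 5037/4

Vertices and P = 29x_1 + 16x_2:
  (0, 0) → P = 0
  (0, 198/5) → P = 3168/5
  (39, 0) → P = 1131
  (129/4, 81/4) → P = 5037/4

The binding constraints are 6x_1 + 2x_2 = 234 and 3x_1 + 5x_2 = 198.
Solving simultaneously gives x_1 = 129/4, x_2 = 81/4.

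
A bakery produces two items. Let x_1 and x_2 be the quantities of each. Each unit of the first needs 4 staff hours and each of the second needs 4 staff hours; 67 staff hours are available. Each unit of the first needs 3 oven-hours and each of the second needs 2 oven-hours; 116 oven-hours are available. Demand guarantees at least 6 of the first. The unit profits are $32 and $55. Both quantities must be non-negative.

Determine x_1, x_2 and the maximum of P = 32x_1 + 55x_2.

Extreme points and P = 32x_1 + 55x_2:
  (67/4, 0) → P = 536
  (6, 0) → P = 192
  (6, 43/4) → P = 3133/4

At the optimal vertex, 4x_1 + 4x_2 = 67 and x_1 = 6.
Solving simultaneously gives x_1 = 6, x_2 = 43/4.

x_1 = 6, x_2 = 43/4, maximum P = 3133/4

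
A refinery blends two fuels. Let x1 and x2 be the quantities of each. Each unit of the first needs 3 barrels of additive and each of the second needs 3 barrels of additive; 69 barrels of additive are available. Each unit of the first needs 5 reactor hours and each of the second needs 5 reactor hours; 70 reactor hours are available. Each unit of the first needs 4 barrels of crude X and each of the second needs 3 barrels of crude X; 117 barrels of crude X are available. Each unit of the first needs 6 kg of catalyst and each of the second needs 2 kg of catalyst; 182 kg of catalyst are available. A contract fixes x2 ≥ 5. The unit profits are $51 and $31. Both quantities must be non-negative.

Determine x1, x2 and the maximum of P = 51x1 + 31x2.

Extreme points and P = 51x1 + 31x2:
  (0, 14) → P = 434
  (0, 5) → P = 155
  (9, 5) → P = 614

The optimum lies where 5x1 + 5x2 = 70 and x2 = 5.
Solving simultaneously gives x1 = 9, x2 = 5.

x1 = 9, x2 = 5, maximum P = 614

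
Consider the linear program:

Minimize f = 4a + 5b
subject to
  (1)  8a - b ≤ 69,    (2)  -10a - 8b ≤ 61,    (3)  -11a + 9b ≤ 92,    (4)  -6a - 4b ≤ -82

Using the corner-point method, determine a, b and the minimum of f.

Feasible corners and f = 4a + 5b:
  (713/61, 1495/61) → f = 10327/61
  (179/19, 121/19) → f = 1321/19
  (185/49, 727/49) → f = 625/7

a = 179/19, b = 121/19, minimum f = 1321/19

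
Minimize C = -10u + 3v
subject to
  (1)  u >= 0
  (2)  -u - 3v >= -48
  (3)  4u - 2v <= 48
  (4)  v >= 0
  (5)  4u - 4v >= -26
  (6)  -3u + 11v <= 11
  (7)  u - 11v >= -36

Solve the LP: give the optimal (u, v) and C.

u = 100/7, v = 32/7, minimum C = -904/7

Feasible corners and C = -10u + 3v:
  (0, 0) → C = 0
  (0, 1) → C = 3
  (12, 0) → C = -120
  (100/7, 32/7) → C = -904/7
  (25/2, 97/22) → C = -2459/22

The binding constraints are 4u - 2v = 48 and u - 11v = -36.
Solving simultaneously gives u = 100/7, v = 32/7.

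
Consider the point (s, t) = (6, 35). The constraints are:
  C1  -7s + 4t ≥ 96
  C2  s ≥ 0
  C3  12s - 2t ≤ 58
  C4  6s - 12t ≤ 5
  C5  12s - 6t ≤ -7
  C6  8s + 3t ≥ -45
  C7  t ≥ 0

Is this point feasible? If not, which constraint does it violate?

C1: 98 ≥ 96 ✓
C2: 6 ≥ 0 ✓
C3: 2 ≤ 58 ✓
C4: -384 ≤ 5 ✓
C5: -138 ≤ -7 ✓
C6: 153 ≥ -45 ✓
C7: 35 ≥ 0 ✓

feasible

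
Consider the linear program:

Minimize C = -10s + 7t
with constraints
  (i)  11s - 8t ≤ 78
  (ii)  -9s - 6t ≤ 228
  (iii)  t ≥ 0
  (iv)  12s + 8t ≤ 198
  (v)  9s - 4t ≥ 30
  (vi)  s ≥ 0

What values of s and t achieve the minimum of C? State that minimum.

Vertices and C = -10s + 7t:
  (78/11, 0) → C = -780/11
  (12, 27/4) → C = -291/4
  (10/3, 0) → C = -100/3
  (43/5, 237/20) → C = -61/20

s = 12, t = 27/4, minimum C = -291/4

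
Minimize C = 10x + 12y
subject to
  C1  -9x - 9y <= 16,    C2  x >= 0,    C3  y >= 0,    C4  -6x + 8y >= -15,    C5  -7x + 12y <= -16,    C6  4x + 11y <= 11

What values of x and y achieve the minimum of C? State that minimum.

x = 16/7, y = 0, minimum C = 160/7

The optimum lies where y = 0 and -7x + 12y = -16.
Solving simultaneously gives x = 16/7, y = 0.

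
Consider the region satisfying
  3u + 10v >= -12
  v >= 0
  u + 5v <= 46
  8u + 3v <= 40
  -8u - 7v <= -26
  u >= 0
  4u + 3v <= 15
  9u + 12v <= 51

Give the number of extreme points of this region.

5

Intersecting each pair of boundary lines and keeping only the points that satisfy every inequality leaves:
  (13/4, 0)
  (15/4, 0)
  (0, 26/7)
  (0, 17/4)
  (9/7, 23/7)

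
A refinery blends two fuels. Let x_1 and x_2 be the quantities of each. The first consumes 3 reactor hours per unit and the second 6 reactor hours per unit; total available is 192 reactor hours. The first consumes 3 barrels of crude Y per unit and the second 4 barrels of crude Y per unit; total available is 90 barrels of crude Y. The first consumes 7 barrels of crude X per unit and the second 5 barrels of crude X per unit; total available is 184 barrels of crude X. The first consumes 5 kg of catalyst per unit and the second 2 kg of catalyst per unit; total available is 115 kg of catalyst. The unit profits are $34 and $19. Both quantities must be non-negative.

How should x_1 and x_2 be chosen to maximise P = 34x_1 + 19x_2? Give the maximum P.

x_1 = 20, x_2 = 15/2, maximum P = 1645/2

Feasible corners and P = 34x_1 + 19x_2:
  (0, 0) → P = 0
  (0, 45/2) → P = 855/2
  (23, 0) → P = 782
  (20, 15/2) → P = 1645/2

The binding constraints are 3x_1 + 4x_2 = 90 and 5x_1 + 2x_2 = 115.
Solving simultaneously gives x_1 = 20, x_2 = 15/2.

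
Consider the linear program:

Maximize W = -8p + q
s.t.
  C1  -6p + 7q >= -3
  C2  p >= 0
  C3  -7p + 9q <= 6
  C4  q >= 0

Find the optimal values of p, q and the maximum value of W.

Extreme points and W = -8p + q:
  (69/5, 57/5) → W = -99
  (1/2, 0) → W = -4
  (0, 2/3) → W = 2/3
  (0, 0) → W = 0

p = 0, q = 2/3, maximum W = 2/3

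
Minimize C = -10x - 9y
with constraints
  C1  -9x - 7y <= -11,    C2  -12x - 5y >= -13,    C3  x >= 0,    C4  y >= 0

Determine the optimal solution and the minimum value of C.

Feasible corners and C = -10x - 9y:
  (12/13, 5/13) → C = -165/13
  (0, 11/7) → C = -99/7
  (0, 13/5) → C = -117/5

x = 0, y = 13/5, minimum C = -117/5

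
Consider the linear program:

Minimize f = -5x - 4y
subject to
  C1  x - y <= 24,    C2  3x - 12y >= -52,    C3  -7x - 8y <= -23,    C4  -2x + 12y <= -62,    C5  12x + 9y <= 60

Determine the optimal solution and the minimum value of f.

x = 71/9, y = -104/27, minimum f = -649/27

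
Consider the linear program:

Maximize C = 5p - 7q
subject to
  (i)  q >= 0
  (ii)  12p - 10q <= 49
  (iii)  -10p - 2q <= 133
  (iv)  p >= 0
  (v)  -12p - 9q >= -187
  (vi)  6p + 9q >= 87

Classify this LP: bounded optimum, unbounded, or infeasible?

Corner points and C = 5p - 7q:
  (2311/228, 138/19) → C = -37/228
  (437/56, 125/28) → C = 435/56
  (0, 187/9) → C = -1309/9
  (0, 29/3) → C = -203/3
The feasible region has finitely many vertices and no improving ray; the maximum is 435/56 at (437/56, 125/28).

bounded optimum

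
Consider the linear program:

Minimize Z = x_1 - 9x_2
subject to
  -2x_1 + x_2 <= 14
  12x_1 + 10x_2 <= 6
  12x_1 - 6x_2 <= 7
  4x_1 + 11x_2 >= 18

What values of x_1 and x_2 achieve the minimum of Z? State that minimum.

Extreme points and Z = x_1 - 9x_2:
  (-67/16, 45/8) → Z = -877/16
  (-68/13, 46/13) → Z = -482/13
  (-57/46, 48/23) → Z = -921/46

At the optimal vertex, -2x_1 + x_2 = 14 and 12x_1 + 10x_2 = 6.
Solving simultaneously gives x_1 = -67/16, x_2 = 45/8.

x_1 = -67/16, x_2 = 45/8, minimum Z = -877/16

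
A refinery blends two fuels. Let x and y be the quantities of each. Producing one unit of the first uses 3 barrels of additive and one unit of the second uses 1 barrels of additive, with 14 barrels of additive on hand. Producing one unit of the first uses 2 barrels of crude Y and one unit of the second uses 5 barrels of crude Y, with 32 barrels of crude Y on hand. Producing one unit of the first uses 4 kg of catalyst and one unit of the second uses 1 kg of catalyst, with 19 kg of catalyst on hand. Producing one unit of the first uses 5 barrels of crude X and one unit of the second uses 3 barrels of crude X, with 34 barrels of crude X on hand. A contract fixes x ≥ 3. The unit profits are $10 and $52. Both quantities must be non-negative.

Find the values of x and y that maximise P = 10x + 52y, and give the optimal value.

x = 3, y = 5, maximum P = 290

Feasible corners and P = 10x + 52y:
  (14/3, 0) → P = 140/3
  (3, 0) → P = 30
  (3, 5) → P = 290

The binding constraints are 3x + y = 14 and x = 3.
Solving simultaneously gives x = 3, y = 5.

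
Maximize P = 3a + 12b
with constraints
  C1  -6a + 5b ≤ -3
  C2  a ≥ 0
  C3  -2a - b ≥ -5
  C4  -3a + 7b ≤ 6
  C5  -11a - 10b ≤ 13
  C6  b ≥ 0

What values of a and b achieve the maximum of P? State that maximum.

Vertices and P = 3a + 12b:
  (7/4, 3/2) → P = 93/4
  (1/2, 0) → P = 3/2
  (5/2, 0) → P = 15/2

The optimum lies where -6a + 5b = -3 and -2a - b = -5.
Solving simultaneously gives a = 7/4, b = 3/2.

a = 7/4, b = 3/2, maximum P = 93/4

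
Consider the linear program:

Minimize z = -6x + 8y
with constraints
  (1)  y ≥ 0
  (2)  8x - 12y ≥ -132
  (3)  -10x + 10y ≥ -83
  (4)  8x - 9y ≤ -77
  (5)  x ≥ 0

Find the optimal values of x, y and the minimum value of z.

x = 0, y = 77/9, minimum z = 616/9

At the optimal vertex, 8x - 9y = -77 and x = 0.
Solving simultaneously gives x = 0, y = 77/9.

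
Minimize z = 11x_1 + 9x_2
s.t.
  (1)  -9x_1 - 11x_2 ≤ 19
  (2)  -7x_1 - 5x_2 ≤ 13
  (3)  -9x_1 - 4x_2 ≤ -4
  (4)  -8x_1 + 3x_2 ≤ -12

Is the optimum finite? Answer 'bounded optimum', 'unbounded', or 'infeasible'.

bounded optimum

Extreme points and z = 11x_1 + 9x_2:
  (40/21, -23/7) → z = -181/21
  (60/59, -76/59) → z = -24/59
The feasible region has finitely many vertices and no improving ray; the minimum is -181/21 at (40/21, -23/7).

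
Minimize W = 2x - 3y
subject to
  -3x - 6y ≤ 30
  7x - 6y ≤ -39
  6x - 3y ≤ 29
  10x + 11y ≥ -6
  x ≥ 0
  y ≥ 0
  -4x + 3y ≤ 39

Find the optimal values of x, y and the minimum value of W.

x = 34, y = 175/3, minimum W = -107

Vertices and W = 2x - 3y:
  (97/5, 437/15) → W = -243/5
  (0, 13/2) → W = -39/2
  (34, 175/3) → W = -107
  (0, 13) → W = -39

The binding constraints are 6x - 3y = 29 and -4x + 3y = 39.
Solving simultaneously gives x = 34, y = 175/3.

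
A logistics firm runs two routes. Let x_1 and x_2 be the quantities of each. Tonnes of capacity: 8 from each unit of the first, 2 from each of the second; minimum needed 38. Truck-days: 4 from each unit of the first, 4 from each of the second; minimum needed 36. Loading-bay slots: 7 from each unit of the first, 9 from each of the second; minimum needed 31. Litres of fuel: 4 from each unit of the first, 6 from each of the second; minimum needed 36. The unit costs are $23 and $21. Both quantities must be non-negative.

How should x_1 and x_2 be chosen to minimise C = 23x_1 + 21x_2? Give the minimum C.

x_1 = 10/3, x_2 = 17/3, minimum C = 587/3

Extreme points and C = 23x_1 + 21x_2:
  (0, 19) → C = 399
  (9, 0) → C = 207
  (10/3, 17/3) → C = 587/3
The feasible region is unbounded (it extends along (0, 1), (1, 0)), but C strictly increases along every unbounded feasible direction, so there is no improving ray and the minimum is attained at a vertex.

The binding constraints are 8x_1 + 2x_2 = 38 and 4x_1 + 4x_2 = 36.
Solving simultaneously gives x_1 = 10/3, x_2 = 17/3.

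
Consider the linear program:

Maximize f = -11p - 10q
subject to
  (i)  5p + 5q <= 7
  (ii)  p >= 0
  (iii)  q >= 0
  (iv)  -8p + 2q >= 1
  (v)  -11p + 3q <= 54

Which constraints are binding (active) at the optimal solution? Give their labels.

Extreme points and f = -11p - 10q:
  (0, 7/5) → f = -14
  (9/50, 61/50) → f = -709/50
  (0, 1/2) → f = -5

The maximum is at (0, 1/2). Substituting into each constraint, equality holds for (ii) and (iv); the remaining constraints have slack.

(ii) and (iv)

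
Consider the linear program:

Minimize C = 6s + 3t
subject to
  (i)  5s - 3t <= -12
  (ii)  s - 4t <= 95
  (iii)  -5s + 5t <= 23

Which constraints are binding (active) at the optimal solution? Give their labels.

Extreme points and C = 6s + 3t:
  (-333/17, -487/17) → C = -3459/17
  (9/10, 11/2) → C = 219/10
  (-189/5, -166/5) → C = -1632/5

The minimum is at (-189/5, -166/5). Substituting into each constraint, equality holds for (ii) and (iii); the remaining constraints have slack.

(ii) and (iii)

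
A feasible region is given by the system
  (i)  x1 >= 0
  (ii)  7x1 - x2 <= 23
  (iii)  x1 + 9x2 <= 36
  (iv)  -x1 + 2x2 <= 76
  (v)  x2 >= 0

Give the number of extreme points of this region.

Pairwise boundary intersections that survive every other constraint:
  (0, 4)
  (0, 0)
  (243/64, 229/64)
  (23/7, 0)

4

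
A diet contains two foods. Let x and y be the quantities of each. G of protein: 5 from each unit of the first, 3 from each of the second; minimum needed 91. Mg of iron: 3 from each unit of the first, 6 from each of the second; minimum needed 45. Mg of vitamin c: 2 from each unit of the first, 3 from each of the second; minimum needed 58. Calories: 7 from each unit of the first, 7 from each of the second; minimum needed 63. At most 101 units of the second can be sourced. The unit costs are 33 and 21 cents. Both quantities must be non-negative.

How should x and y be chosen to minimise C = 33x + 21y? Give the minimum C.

The feasible region is unbounded (it extends along (1, 0)), but C strictly increases along every unbounded feasible direction, so there is no improving ray and the minimum is attained at a vertex.

The binding constraints are 5x + 3y = 91 and 2x + 3y = 58.
Solving simultaneously gives x = 11, y = 12.

x = 11, y = 12, minimum C = 615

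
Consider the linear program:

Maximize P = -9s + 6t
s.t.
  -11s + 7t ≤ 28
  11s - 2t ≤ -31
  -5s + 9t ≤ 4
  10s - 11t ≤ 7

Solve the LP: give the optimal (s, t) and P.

s = -7/2, t = -3/2, maximum P = 45/2

Feasible corners and P = -9s + 6t:
  (-7/2, -3/2) → P = 45/2
  (-7, -7) → P = 21
  (-271/89, -111/89) → P = 1773/89
  (-355/101, -387/101) → P = 873/101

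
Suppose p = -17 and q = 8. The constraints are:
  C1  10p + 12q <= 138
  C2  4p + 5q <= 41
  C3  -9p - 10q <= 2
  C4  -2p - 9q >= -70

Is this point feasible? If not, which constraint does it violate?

not feasible — violates C3

Constraint C3: -9p - 10q = 73, which is not ≤ 2. All other constraints are satisfied.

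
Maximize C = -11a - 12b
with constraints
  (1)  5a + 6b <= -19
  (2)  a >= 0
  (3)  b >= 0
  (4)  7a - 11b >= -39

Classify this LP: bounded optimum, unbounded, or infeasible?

The boundaries 5a + 6b = -19 and a = 0 meet at (0, -19/6), but that point violates b ≥ 0. Every candidate vertex is excluded by some other constraint, so the feasible region is empty.

infeasible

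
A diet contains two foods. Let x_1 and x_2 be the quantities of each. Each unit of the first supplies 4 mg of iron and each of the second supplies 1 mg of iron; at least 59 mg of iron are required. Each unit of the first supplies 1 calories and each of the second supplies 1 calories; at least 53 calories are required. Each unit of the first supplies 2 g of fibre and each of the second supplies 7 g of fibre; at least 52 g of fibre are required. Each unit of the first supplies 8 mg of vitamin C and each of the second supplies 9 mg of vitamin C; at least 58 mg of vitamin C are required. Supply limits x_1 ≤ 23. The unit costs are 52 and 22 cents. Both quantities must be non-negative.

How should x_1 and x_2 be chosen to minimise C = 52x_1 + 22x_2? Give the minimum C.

x_1 = 2, x_2 = 51, minimum C = 1226

Extreme points and C = 52x_1 + 22x_2:
  (0, 59) → C = 1298
  (2, 51) → C = 1226
  (23, 30) → C = 1856
The feasible region is unbounded (it extends along (0, 1)), but C strictly increases along every unbounded feasible direction, so there is no improving ray and the minimum is attained at a vertex.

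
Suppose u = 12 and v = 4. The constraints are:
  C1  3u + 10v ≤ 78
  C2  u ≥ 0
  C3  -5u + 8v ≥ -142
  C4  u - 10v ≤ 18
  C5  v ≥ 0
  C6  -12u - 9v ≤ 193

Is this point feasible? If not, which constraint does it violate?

feasible

C1: 76 ≤ 78 ✓
C2: 12 ≥ 0 ✓
C3: -28 ≥ -142 ✓
C4: -28 ≤ 18 ✓
C5: 4 ≥ 0 ✓
C6: -180 ≤ 193 ✓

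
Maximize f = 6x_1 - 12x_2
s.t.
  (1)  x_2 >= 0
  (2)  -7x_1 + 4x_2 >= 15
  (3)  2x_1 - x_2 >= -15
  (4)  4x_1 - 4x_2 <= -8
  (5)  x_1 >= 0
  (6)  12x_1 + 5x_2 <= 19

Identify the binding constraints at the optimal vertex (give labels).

Vertices and f = 6x_1 - 12x_2:
  (0, 15/4) → f = -45
  (1/83, 313/83) → f = -3750/83
  (0, 19/5) → f = -228/5

The maximum is at (0, 15/4). Substituting into each constraint, equality holds for (2) and (5); the remaining constraints have slack.

(2) and (5)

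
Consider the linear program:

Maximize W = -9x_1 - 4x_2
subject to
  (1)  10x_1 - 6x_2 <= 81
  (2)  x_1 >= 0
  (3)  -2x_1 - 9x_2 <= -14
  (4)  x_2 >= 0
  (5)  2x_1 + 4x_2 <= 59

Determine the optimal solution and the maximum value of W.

x_1 = 0, x_2 = 14/9, maximum W = -56/9

Feasible corners and W = -9x_1 - 4x_2:
  (81/10, 0) → W = -729/10
  (339/26, 107/13) → W = -3907/26
  (0, 14/9) → W = -56/9
  (0, 59/4) → W = -59
  (7, 0) → W = -63

The binding constraints are x_1 = 0 and -2x_1 - 9x_2 = -14.
Solving simultaneously gives x_1 = 0, x_2 = 14/9.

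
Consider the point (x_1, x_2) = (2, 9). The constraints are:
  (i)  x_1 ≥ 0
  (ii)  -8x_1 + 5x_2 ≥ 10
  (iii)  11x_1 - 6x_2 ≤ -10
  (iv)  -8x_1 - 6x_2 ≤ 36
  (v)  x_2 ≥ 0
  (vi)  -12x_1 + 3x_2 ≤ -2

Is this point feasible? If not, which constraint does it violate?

Constraint (vi): -12x_1 + 3x_2 = 3, which is not ≤ -2. All other constraints are satisfied.

not feasible — violates (vi)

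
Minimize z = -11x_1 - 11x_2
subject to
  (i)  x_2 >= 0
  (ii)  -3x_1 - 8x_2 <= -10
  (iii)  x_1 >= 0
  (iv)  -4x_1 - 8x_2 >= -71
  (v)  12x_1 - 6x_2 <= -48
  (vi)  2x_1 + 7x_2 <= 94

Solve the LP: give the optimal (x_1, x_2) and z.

Extreme points and z = -11x_1 - 11x_2:
  (0, 71/8) → z = -781/8
  (0, 8) → z = -88
  (7/20, 87/10) → z = -1991/20

The optimum lies where -4x_1 - 8x_2 = -71 and 12x_1 - 6x_2 = -48.
Solving simultaneously gives x_1 = 7/20, x_2 = 87/10.

x_1 = 7/20, x_2 = 87/10, minimum z = -1991/20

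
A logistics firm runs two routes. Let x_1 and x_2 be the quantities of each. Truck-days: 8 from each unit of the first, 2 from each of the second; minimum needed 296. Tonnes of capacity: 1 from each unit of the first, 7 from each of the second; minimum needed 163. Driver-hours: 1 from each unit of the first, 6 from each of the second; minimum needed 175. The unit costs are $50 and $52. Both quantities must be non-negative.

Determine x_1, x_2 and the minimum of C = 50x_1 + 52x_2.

x_1 = 31, x_2 = 24, minimum C = 2798

Vertices and C = 50x_1 + 52x_2:
  (0, 148) → C = 7696
  (175, 0) → C = 8750
  (31, 24) → C = 2798
The feasible region is unbounded (it extends along (0, 1), (1, 0)), but C strictly increases along every unbounded feasible direction, so there is no improving ray and the minimum is attained at a vertex.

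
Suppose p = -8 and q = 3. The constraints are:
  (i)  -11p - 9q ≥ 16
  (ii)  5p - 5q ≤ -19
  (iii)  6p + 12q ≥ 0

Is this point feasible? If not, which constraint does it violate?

Constraint (iii): 6p + 12q = -12, which is not ≥ 0. All other constraints are satisfied.

not feasible — violates (iii)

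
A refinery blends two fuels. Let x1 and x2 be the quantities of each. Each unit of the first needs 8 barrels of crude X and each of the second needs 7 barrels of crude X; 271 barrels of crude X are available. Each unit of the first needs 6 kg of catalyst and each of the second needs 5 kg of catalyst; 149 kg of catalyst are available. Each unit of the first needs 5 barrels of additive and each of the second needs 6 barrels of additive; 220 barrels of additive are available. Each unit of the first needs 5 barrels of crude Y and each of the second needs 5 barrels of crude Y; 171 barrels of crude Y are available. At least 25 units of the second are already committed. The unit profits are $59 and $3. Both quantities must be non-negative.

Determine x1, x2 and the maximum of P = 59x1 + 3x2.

The binding constraints are 6x1 + 5x2 = 149 and x2 = 25.
Solving simultaneously gives x1 = 4, x2 = 25.

x1 = 4, x2 = 25, maximum P = 311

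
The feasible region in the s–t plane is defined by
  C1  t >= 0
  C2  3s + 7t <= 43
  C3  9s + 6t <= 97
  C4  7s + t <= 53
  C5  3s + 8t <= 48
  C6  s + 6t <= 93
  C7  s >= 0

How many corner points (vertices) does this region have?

5

Of the 21 pairwise boundary intersections, those satisfying every inequality are:
  (53/7, 0)
  (0, 0)
  (164/23, 71/23)
  (8/3, 5)
  (0, 6)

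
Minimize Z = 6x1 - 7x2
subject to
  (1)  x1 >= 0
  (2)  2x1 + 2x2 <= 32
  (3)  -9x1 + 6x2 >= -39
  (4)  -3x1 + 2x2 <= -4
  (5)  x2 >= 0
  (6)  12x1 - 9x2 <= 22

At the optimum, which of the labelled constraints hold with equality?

(2) and (4)

Corner points and Z = 6x1 - 7x2:
  (36/5, 44/5) → Z = -92/5
  (166/21, 170/21) → Z = -194/21
  (4/3, 0) → Z = 8
  (11/6, 0) → Z = 11

The minimum is at (36/5, 44/5). Substituting into each constraint, equality holds for (2) and (4); the remaining constraints have slack.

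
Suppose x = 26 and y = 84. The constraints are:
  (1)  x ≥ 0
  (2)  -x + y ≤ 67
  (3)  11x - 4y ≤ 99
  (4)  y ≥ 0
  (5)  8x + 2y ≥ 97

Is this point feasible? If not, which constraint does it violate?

(1): 26 ≥ 0 ✓
(2): 58 ≤ 67 ✓
(3): -50 ≤ 99 ✓
(4): 84 ≥ 0 ✓
(5): 376 ≥ 97 ✓

feasible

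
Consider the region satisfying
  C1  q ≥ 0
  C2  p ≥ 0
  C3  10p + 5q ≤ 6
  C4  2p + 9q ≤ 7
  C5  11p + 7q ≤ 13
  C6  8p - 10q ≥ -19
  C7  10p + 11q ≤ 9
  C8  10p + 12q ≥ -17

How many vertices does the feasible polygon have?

Intersecting each pair of boundary lines and keeping only the points that satisfy every inequality leaves:
  (0, 0)
  (3/5, 0)
  (0, 7/9)
  (7/20, 1/2)
  (1/17, 13/17)

5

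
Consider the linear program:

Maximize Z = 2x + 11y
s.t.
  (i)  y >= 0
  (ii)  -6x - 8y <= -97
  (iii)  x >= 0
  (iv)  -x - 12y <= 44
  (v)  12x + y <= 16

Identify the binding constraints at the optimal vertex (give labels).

(iii) and (v)

Feasible corners and Z = 2x + 11y:
  (0, 97/8) → Z = 1067/8
  (31/90, 178/15) → Z = 1181/9
  (0, 16) → Z = 176

The maximum is at (0, 16). Substituting into each constraint, equality holds for (iii) and (v); the remaining constraints have slack.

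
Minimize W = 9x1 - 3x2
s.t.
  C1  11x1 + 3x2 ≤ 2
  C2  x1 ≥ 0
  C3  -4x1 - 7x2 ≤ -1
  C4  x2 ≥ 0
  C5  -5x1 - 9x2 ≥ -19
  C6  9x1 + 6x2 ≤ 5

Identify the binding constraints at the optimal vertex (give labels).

C1 and C2

Corner points and W = 9x1 - 3x2:
  (0, 2/3) → W = -2
  (11/65, 3/65) → W = 18/13
  (0, 1/7) → W = -3/7

The minimum is at (0, 2/3). Substituting into each constraint, equality holds for C1 and C2; the remaining constraints have slack.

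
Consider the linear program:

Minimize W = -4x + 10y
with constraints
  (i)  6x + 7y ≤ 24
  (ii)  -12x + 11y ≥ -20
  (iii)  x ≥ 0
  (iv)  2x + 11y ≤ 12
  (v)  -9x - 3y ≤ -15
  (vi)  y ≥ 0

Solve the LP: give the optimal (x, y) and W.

x = 5/3, y = 0, minimum W = -20/3

Corner points and W = -4x + 10y:
  (16/7, 52/77) → W = -184/77
  (5/3, 0) → W = -20/3
  (43/31, 26/31) → W = 88/31

The optimum lies where -12x + 11y = -20 and -9x - 3y = -15.
Solving simultaneously gives x = 5/3, y = 0.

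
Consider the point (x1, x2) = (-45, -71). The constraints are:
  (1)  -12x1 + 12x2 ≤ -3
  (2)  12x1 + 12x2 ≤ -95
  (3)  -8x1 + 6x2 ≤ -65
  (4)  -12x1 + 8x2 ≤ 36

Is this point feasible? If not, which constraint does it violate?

feasible

(1): -312 ≤ -3 ✓
(2): -1392 ≤ -95 ✓
(3): -66 ≤ -65 ✓
(4): -28 ≤ 36 ✓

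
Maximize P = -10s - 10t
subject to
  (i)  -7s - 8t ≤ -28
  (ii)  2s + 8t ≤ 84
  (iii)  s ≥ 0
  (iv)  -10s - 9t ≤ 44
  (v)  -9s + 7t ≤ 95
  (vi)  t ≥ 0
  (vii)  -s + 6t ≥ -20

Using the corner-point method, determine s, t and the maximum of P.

s = 0, t = 7/2, maximum P = -35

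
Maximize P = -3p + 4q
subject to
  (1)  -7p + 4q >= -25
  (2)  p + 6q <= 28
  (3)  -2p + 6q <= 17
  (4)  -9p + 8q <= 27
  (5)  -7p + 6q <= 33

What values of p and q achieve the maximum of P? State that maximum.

Extreme points and P = -3p + 4q:
  (131/23, 171/46) → P = -51/23
  (11/3, 73/18) → P = 47/9
  (-13/19, 99/38) → P = 237/19
  (-51, -54) → P = -63
The feasible region is unbounded (it extends along (-4, -7), (-6, -7)), but P strictly decreases along every unbounded feasible direction, so there is no improving ray and the maximum is attained at a vertex.

p = -13/19, q = 99/38, maximum P = 237/19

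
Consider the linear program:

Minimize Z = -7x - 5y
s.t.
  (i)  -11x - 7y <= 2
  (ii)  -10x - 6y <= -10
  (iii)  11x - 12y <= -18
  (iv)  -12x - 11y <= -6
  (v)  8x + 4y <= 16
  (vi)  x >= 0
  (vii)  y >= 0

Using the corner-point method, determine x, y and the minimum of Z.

x = 0, y = 4, minimum Z = -20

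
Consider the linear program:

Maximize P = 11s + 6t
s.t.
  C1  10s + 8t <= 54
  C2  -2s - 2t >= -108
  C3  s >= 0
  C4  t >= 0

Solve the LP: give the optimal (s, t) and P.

s = 27/5, t = 0, maximum P = 297/5

Vertices and P = 11s + 6t:
  (0, 27/4) → P = 81/2
  (27/5, 0) → P = 297/5
  (0, 0) → P = 0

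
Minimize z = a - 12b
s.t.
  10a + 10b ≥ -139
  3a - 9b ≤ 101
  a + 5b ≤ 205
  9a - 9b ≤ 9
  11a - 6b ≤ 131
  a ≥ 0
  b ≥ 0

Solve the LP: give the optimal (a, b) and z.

a = 0, b = 41, minimum z = -492

Extreme points and z = a - 12b:
  (1885/61, 2124/61) → z = -23603/61
  (0, 41) → z = -492
  (25, 24) → z = -263
  (1, 0) → z = 1
  (0, 0) → z = 0

The optimum lies where a + 5b = 205 and a = 0.
Solving simultaneously gives a = 0, b = 41.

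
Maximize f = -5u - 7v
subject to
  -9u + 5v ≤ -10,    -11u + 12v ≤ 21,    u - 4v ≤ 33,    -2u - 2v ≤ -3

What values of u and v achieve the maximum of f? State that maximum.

u = 39/5, v = -63/10, maximum f = 51/10

The feasible region is unbounded (it extends along (12, 11), (4, 1)), but f strictly decreases along every unbounded feasible direction, so there is no improving ray and the maximum is attained at a vertex.

The optimum lies where u - 4v = 33 and -2u - 2v = -3.
Solving simultaneously gives u = 39/5, v = -63/10.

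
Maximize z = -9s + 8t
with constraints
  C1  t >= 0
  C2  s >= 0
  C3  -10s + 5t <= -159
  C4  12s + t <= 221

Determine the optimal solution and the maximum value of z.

Extreme points and z = -9s + 8t:
  (159/10, 0) → z = -1431/10
  (221/12, 0) → z = -663/4
  (632/35, 151/35) → z = -128

s = 632/35, t = 151/35, maximum z = -128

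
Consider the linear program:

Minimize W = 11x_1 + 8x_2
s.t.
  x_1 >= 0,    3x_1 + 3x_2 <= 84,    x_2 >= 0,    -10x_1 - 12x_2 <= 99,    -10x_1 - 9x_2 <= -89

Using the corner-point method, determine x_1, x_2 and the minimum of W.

Extreme points and W = 11x_1 + 8x_2:
  (0, 28) → W = 224
  (0, 89/9) → W = 712/9
  (28, 0) → W = 308
  (89/10, 0) → W = 979/10

The optimum lies where x_1 = 0 and -10x_1 - 9x_2 = -89.
Solving simultaneously gives x_1 = 0, x_2 = 89/9.

x_1 = 0, x_2 = 89/9, minimum W = 712/9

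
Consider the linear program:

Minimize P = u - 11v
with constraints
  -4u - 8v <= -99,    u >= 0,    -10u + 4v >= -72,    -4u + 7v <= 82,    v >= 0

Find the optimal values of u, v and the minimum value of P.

u = 416/27, v = 554/27, minimum P = -5678/27

Vertices and P = u - 11v:
  (81/8, 117/16) → P = -1125/16
  (37/60, 181/15) → P = -7927/60
  (416/27, 554/27) → P = -5678/27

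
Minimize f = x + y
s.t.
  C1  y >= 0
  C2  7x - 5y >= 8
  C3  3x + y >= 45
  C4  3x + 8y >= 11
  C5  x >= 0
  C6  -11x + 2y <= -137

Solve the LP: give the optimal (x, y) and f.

Feasible corners and f = x + y:
  (15, 0) → f = 15
  (669/41, 871/41) → f = 1540/41
  (227/17, 84/17) → f = 311/17
The feasible region is unbounded (it extends along (5, 7), (1, 0)), but f strictly increases along every unbounded feasible direction, so there is no improving ray and the minimum is attained at a vertex.

The binding constraints are y = 0 and 3x + y = 45.
Solving simultaneously gives x = 15, y = 0.

x = 15, y = 0, minimum f = 15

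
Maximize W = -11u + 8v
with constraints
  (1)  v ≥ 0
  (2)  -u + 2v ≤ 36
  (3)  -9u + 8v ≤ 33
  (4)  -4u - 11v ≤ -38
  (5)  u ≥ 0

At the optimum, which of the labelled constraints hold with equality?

(3) and (5)

Extreme points and W = -11u + 8v:
  (19/2, 0) → W = -209/2
  (111/5, 291/10) → W = -57/5
  (0, 33/8) → W = 33
  (0, 38/11) → W = 304/11
The feasible region is unbounded (it extends along (2, 1), (1, 0)), but W strictly decreases along every unbounded feasible direction, so there is no improving ray and the maximum is attained at a vertex.

The maximum is at (0, 33/8). Substituting into each constraint, equality holds for (3) and (5); the remaining constraints have slack.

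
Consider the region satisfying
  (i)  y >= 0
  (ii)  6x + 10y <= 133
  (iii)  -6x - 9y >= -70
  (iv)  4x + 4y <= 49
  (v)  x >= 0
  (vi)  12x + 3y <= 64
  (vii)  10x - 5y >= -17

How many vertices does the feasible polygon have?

Pairwise boundary intersections that survive every other constraint:
  (0, 0)
  (16/3, 0)
  (61/15, 76/15)
  (197/120, 401/60)
  (0, 17/5)

5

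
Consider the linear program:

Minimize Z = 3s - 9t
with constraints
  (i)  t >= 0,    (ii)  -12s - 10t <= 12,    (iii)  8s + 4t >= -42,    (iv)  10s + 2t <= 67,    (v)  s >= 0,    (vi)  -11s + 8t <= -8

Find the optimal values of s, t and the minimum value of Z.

s = 92/17, t = 219/34, minimum Z = -1419/34

Feasible corners and Z = 3s - 9t:
  (67/10, 0) → Z = 201/10
  (8/11, 0) → Z = 24/11
  (92/17, 219/34) → Z = -1419/34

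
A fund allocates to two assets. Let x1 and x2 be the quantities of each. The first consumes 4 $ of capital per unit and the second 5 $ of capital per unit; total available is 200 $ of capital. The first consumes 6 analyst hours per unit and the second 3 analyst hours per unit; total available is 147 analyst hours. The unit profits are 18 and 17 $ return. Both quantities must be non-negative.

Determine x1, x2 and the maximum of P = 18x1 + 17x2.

x1 = 15/2, x2 = 34, maximum P = 713

Corner points and P = 18x1 + 17x2:
  (0, 0) → P = 0
  (0, 40) → P = 680
  (49/2, 0) → P = 441
  (15/2, 34) → P = 713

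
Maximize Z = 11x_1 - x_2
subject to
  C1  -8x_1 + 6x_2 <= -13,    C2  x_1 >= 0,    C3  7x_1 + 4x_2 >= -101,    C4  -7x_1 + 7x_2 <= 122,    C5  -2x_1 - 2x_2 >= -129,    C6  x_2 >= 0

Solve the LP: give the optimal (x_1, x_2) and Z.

Corner points and Z = 11x_1 - x_2:
  (200/7, 503/14) → Z = 3897/14
  (13/8, 0) → Z = 143/8
  (129/2, 0) → Z = 1419/2

At the optimal vertex, -2x_1 - 2x_2 = -129 and x_2 = 0.
Solving simultaneously gives x_1 = 129/2, x_2 = 0.

x_1 = 129/2, x_2 = 0, maximum Z = 1419/2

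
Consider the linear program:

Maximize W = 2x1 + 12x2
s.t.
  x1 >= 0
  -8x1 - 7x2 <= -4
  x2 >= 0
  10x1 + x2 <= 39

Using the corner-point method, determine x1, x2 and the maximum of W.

x1 = 0, x2 = 39, maximum W = 468

Vertices and W = 2x1 + 12x2:
  (0, 4/7) → W = 48/7
  (0, 39) → W = 468
  (1/2, 0) → W = 1
  (39/10, 0) → W = 39/5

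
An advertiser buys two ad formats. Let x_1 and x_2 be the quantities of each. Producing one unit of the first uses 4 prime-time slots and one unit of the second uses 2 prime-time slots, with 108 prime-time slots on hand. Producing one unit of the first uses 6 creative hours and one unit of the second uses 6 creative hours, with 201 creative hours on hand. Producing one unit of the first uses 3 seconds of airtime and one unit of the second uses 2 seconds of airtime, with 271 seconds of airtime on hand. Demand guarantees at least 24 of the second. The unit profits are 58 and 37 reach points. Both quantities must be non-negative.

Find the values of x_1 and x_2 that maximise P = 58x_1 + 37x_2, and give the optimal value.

Vertices and P = 58x_1 + 37x_2:
  (0, 67/2) → P = 2479/2
  (0, 24) → P = 888
  (19/2, 24) → P = 1439

x_1 = 19/2, x_2 = 24, maximum P = 1439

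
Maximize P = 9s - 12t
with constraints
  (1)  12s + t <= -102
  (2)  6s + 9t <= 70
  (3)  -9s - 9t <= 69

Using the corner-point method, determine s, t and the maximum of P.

s = -283/33, t = 10/11, maximum P = -969/11

Extreme points and P = 9s - 12t:
  (-494/51, 242/17) → P = -258
  (-283/33, 10/11) → P = -969/11
  (-139/3, 116/3) → P = -881

The binding constraints are 12s + t = -102 and -9s - 9t = 69.
Solving simultaneously gives s = -283/33, t = 10/11.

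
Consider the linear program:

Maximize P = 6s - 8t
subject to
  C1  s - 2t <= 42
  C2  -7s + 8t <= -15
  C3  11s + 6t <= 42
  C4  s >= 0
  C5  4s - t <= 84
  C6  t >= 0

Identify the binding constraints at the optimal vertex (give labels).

C3 and C6

Extreme points and P = 6s - 8t:
  (213/65, 129/130) → P = 762/65
  (15/7, 0) → P = 90/7
  (42/11, 0) → P = 252/11

The maximum is at (42/11, 0). Substituting into each constraint, equality holds for C3 and C6; the remaining constraints have slack.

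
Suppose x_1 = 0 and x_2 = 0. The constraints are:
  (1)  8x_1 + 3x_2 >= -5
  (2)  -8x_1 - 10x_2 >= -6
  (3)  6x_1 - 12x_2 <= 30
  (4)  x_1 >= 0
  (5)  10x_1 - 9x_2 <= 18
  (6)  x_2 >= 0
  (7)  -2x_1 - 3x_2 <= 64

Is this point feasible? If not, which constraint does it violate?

feasible

(1): 0 ≥ -5 ✓
(2): 0 ≥ -6 ✓
(3): 0 ≤ 30 ✓
(4): 0 ≥ 0 ✓
(5): 0 ≤ 18 ✓
(6): 0 ≥ 0 ✓
(7): 0 ≤ 64 ✓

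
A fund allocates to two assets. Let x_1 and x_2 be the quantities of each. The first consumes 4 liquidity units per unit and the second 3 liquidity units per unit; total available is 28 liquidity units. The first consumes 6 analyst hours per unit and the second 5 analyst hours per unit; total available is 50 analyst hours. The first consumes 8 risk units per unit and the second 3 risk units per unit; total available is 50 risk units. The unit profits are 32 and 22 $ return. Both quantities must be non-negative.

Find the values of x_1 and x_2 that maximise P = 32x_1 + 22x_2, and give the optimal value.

Vertices and P = 32x_1 + 22x_2:
  (0, 0) → P = 0
  (0, 28/3) → P = 616/3
  (25/4, 0) → P = 200
  (11/2, 2) → P = 220

The binding constraints are 4x_1 + 3x_2 = 28 and 8x_1 + 3x_2 = 50.
Solving simultaneously gives x_1 = 11/2, x_2 = 2.

x_1 = 11/2, x_2 = 2, maximum P = 220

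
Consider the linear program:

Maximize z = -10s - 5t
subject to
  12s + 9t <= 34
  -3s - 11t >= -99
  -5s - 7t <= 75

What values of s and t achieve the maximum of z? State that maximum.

s = -759/17, t = 360/17, maximum z = 5790/17

Extreme points and z = -10s - 5t:
  (-517/105, 362/35) → z = -52/21
  (913/39, -1070/39) → z = -1260/13
  (-759/17, 360/17) → z = 5790/17

The binding constraints are -3s - 11t = -99 and -5s - 7t = 75.
Solving simultaneously gives s = -759/17, t = 360/17.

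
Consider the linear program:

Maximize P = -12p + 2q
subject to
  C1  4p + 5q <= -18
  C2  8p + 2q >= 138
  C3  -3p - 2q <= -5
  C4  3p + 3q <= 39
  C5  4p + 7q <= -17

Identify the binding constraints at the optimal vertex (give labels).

Extreme points and P = -12p + 2q:
  (363/16, -87/4) → P = -1263/4
  (83, -70) → P = -1136
  (133/5, -187/5) → P = -394
The feasible region is unbounded (it extends along (2, -3), (1, -1)), but P strictly decreases along every unbounded feasible direction, so there is no improving ray and the maximum is attained at a vertex.

The maximum is at (363/16, -87/4). Substituting into each constraint, equality holds for C1 and C2; the remaining constraints have slack.

C1 and C2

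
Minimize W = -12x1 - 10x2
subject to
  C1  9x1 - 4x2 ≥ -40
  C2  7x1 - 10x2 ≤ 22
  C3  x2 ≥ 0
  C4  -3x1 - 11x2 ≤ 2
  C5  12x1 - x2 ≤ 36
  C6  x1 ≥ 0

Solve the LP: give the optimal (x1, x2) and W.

x1 = 184/39, x2 = 268/13, minimum W = -3416/13

Extreme points and W = -12x1 - 10x2:
  (184/39, 268/13) → W = -3416/13
  (0, 10) → W = -100
  (3, 0) → W = -36
  (0, 0) → W = 0

The binding constraints are 9x1 - 4x2 = -40 and 12x1 - x2 = 36.
Solving simultaneously gives x1 = 184/39, x2 = 268/13.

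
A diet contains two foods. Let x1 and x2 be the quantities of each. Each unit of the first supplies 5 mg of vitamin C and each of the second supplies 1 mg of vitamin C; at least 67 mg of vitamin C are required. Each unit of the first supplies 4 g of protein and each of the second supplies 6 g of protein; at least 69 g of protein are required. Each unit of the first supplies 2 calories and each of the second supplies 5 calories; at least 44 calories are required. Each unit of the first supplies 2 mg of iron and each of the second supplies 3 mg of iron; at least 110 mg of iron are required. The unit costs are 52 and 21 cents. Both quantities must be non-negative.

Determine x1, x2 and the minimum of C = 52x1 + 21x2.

x1 = 7, x2 = 32, minimum C = 1036

The feasible region is unbounded (it extends along (0, 1), (1, 0)), but C strictly increases along every unbounded feasible direction, so there is no improving ray and the minimum is attained at a vertex.

The optimum lies where 5x1 + x2 = 67 and 2x1 + 3x2 = 110.
Solving simultaneously gives x1 = 7, x2 = 32.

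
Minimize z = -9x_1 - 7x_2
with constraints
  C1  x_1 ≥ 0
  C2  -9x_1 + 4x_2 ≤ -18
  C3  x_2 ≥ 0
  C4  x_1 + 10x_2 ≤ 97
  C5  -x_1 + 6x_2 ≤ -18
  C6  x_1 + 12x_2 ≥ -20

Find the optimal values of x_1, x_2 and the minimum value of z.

At the optimal vertex, x_2 = 0 and x_1 + 10x_2 = 97.
Solving simultaneously gives x_1 = 97, x_2 = 0.

x_1 = 97, x_2 = 0, minimum z = -873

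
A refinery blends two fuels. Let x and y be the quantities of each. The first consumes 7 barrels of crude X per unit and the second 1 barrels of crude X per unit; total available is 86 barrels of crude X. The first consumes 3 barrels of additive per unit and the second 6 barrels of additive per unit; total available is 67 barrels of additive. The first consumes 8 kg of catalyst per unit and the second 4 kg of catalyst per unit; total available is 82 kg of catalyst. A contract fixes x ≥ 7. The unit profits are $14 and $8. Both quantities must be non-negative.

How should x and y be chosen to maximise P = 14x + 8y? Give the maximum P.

Feasible corners and P = 14x + 8y:
  (41/4, 0) → P = 287/2
  (7, 0) → P = 98
  (7, 13/2) → P = 150

x = 7, y = 13/2, maximum P = 150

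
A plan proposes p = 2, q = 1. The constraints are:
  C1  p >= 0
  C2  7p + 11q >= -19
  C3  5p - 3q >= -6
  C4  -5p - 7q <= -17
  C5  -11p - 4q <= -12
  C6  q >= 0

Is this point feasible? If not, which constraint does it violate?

C1: 2 ≥ 0 ✓
C2: 25 ≥ -19 ✓
C3: 7 ≥ -6 ✓
C4: -17 ≤ -17 ✓
C5: -26 ≤ -12 ✓
C6: 1 ≥ 0 ✓

feasible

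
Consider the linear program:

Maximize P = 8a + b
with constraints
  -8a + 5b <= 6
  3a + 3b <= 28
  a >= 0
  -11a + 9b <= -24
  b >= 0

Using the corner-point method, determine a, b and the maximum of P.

Vertices and P = 8a + b:
  (27/5, 59/15) → P = 707/15
  (28/3, 0) → P = 224/3
  (24/11, 0) → P = 192/11

At the optimal vertex, 3a + 3b = 28 and b = 0.
Solving simultaneously gives a = 28/3, b = 0.

a = 28/3, b = 0, maximum P = 224/3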